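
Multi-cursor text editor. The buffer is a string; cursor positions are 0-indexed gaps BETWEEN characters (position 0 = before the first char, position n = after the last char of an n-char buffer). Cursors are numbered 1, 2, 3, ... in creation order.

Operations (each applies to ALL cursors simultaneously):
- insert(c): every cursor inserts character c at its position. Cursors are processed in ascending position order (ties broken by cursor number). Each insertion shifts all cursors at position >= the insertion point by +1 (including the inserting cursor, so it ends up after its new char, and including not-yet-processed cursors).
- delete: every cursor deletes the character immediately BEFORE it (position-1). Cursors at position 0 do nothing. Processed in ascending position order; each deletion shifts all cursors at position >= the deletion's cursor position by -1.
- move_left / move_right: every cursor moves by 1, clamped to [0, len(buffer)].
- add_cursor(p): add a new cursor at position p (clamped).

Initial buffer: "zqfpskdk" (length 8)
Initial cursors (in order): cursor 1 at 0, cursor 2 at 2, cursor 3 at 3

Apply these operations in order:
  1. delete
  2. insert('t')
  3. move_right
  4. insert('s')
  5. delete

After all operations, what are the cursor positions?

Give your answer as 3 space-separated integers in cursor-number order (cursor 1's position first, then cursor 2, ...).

Answer: 2 5 5

Derivation:
After op 1 (delete): buffer="zpskdk" (len 6), cursors c1@0 c2@1 c3@1, authorship ......
After op 2 (insert('t')): buffer="tzttpskdk" (len 9), cursors c1@1 c2@4 c3@4, authorship 1.23.....
After op 3 (move_right): buffer="tzttpskdk" (len 9), cursors c1@2 c2@5 c3@5, authorship 1.23.....
After op 4 (insert('s')): buffer="tzsttpssskdk" (len 12), cursors c1@3 c2@8 c3@8, authorship 1.123.23....
After op 5 (delete): buffer="tzttpskdk" (len 9), cursors c1@2 c2@5 c3@5, authorship 1.23.....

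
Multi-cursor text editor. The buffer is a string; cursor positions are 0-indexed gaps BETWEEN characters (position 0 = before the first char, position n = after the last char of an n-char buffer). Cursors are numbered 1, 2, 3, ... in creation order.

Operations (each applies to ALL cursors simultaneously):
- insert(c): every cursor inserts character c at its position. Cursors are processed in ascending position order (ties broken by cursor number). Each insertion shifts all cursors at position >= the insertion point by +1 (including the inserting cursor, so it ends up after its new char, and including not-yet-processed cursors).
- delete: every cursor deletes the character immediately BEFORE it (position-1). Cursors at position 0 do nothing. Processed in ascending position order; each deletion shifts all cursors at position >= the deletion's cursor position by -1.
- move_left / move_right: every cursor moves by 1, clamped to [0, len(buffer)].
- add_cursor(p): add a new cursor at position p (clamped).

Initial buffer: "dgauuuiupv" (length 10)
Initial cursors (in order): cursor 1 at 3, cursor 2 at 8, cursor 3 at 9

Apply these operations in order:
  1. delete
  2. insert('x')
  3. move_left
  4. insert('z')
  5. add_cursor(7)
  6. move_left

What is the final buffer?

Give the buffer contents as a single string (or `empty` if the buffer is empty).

Answer: dgzxuuuixzzxv

Derivation:
After op 1 (delete): buffer="dguuuiv" (len 7), cursors c1@2 c2@6 c3@6, authorship .......
After op 2 (insert('x')): buffer="dgxuuuixxv" (len 10), cursors c1@3 c2@9 c3@9, authorship ..1....23.
After op 3 (move_left): buffer="dgxuuuixxv" (len 10), cursors c1@2 c2@8 c3@8, authorship ..1....23.
After op 4 (insert('z')): buffer="dgzxuuuixzzxv" (len 13), cursors c1@3 c2@11 c3@11, authorship ..11....2233.
After op 5 (add_cursor(7)): buffer="dgzxuuuixzzxv" (len 13), cursors c1@3 c4@7 c2@11 c3@11, authorship ..11....2233.
After op 6 (move_left): buffer="dgzxuuuixzzxv" (len 13), cursors c1@2 c4@6 c2@10 c3@10, authorship ..11....2233.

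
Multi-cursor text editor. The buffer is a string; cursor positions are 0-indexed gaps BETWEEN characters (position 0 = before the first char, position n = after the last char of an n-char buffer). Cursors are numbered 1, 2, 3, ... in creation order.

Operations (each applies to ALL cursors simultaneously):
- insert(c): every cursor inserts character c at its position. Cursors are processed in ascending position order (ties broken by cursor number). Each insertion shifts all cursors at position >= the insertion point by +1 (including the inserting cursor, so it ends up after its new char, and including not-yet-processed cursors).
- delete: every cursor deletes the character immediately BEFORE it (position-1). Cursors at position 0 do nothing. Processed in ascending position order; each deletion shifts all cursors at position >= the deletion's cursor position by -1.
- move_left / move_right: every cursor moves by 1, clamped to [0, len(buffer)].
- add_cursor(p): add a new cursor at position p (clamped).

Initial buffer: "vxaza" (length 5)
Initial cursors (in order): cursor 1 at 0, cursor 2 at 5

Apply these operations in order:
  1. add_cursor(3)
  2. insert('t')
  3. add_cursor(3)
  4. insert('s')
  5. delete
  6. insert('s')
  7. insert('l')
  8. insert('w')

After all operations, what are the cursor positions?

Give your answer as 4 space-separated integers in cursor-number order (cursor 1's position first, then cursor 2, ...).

After op 1 (add_cursor(3)): buffer="vxaza" (len 5), cursors c1@0 c3@3 c2@5, authorship .....
After op 2 (insert('t')): buffer="tvxatzat" (len 8), cursors c1@1 c3@5 c2@8, authorship 1...3..2
After op 3 (add_cursor(3)): buffer="tvxatzat" (len 8), cursors c1@1 c4@3 c3@5 c2@8, authorship 1...3..2
After op 4 (insert('s')): buffer="tsvxsatszats" (len 12), cursors c1@2 c4@5 c3@8 c2@12, authorship 11..4.33..22
After op 5 (delete): buffer="tvxatzat" (len 8), cursors c1@1 c4@3 c3@5 c2@8, authorship 1...3..2
After op 6 (insert('s')): buffer="tsvxsatszats" (len 12), cursors c1@2 c4@5 c3@8 c2@12, authorship 11..4.33..22
After op 7 (insert('l')): buffer="tslvxslatslzatsl" (len 16), cursors c1@3 c4@7 c3@11 c2@16, authorship 111..44.333..222
After op 8 (insert('w')): buffer="tslwvxslwatslwzatslw" (len 20), cursors c1@4 c4@9 c3@14 c2@20, authorship 1111..444.3333..2222

Answer: 4 20 14 9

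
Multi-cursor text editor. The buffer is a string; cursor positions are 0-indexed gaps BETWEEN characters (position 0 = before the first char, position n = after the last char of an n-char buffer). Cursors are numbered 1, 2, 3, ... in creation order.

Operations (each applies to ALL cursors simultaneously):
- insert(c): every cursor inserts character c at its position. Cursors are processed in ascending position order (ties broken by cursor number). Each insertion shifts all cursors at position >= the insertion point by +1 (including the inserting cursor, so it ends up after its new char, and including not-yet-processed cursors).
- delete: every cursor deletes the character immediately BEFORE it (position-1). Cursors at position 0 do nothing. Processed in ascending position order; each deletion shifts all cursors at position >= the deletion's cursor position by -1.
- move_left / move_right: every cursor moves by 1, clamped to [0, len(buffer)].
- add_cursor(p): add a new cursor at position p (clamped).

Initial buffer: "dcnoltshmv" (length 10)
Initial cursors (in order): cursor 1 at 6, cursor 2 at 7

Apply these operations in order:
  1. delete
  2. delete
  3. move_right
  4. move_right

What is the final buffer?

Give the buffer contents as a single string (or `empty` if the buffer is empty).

After op 1 (delete): buffer="dcnolhmv" (len 8), cursors c1@5 c2@5, authorship ........
After op 2 (delete): buffer="dcnhmv" (len 6), cursors c1@3 c2@3, authorship ......
After op 3 (move_right): buffer="dcnhmv" (len 6), cursors c1@4 c2@4, authorship ......
After op 4 (move_right): buffer="dcnhmv" (len 6), cursors c1@5 c2@5, authorship ......

Answer: dcnhmv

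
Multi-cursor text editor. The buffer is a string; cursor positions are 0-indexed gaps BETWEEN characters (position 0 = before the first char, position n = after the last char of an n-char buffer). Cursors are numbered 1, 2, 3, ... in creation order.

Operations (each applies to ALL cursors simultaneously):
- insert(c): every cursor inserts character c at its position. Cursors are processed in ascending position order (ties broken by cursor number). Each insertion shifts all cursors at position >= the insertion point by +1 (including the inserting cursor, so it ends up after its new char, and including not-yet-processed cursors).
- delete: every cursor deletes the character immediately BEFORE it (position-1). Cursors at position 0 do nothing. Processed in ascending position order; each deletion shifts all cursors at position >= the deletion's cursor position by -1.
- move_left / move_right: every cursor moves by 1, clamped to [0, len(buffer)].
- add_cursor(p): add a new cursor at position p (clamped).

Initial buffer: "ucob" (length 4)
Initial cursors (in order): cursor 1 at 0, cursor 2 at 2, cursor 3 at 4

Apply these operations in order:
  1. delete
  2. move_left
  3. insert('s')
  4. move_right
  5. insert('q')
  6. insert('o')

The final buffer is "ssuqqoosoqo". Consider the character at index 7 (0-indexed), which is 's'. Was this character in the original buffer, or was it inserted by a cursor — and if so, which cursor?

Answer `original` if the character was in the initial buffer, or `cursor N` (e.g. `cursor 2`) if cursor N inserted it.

Answer: cursor 3

Derivation:
After op 1 (delete): buffer="uo" (len 2), cursors c1@0 c2@1 c3@2, authorship ..
After op 2 (move_left): buffer="uo" (len 2), cursors c1@0 c2@0 c3@1, authorship ..
After op 3 (insert('s')): buffer="ssuso" (len 5), cursors c1@2 c2@2 c3@4, authorship 12.3.
After op 4 (move_right): buffer="ssuso" (len 5), cursors c1@3 c2@3 c3@5, authorship 12.3.
After op 5 (insert('q')): buffer="ssuqqsoq" (len 8), cursors c1@5 c2@5 c3@8, authorship 12.123.3
After op 6 (insert('o')): buffer="ssuqqoosoqo" (len 11), cursors c1@7 c2@7 c3@11, authorship 12.12123.33
Authorship (.=original, N=cursor N): 1 2 . 1 2 1 2 3 . 3 3
Index 7: author = 3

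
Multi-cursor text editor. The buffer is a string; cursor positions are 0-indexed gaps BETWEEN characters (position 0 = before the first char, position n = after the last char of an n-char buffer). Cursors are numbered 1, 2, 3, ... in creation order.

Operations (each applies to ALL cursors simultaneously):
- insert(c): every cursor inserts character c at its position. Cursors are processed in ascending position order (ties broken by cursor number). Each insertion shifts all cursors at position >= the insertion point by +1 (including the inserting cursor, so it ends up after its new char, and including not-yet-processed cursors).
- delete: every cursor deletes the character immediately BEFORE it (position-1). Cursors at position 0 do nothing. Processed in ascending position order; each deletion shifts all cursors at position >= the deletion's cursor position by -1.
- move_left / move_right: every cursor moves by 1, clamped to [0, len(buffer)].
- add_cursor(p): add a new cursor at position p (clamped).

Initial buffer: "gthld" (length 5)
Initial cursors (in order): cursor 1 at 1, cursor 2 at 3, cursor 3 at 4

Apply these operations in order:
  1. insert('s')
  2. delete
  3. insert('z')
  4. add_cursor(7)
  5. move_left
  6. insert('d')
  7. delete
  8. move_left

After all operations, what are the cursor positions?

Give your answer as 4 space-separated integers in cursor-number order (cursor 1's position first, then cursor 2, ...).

Answer: 0 3 5 5

Derivation:
After op 1 (insert('s')): buffer="gsthslsd" (len 8), cursors c1@2 c2@5 c3@7, authorship .1..2.3.
After op 2 (delete): buffer="gthld" (len 5), cursors c1@1 c2@3 c3@4, authorship .....
After op 3 (insert('z')): buffer="gzthzlzd" (len 8), cursors c1@2 c2@5 c3@7, authorship .1..2.3.
After op 4 (add_cursor(7)): buffer="gzthzlzd" (len 8), cursors c1@2 c2@5 c3@7 c4@7, authorship .1..2.3.
After op 5 (move_left): buffer="gzthzlzd" (len 8), cursors c1@1 c2@4 c3@6 c4@6, authorship .1..2.3.
After op 6 (insert('d')): buffer="gdzthdzlddzd" (len 12), cursors c1@2 c2@6 c3@10 c4@10, authorship .11..22.343.
After op 7 (delete): buffer="gzthzlzd" (len 8), cursors c1@1 c2@4 c3@6 c4@6, authorship .1..2.3.
After op 8 (move_left): buffer="gzthzlzd" (len 8), cursors c1@0 c2@3 c3@5 c4@5, authorship .1..2.3.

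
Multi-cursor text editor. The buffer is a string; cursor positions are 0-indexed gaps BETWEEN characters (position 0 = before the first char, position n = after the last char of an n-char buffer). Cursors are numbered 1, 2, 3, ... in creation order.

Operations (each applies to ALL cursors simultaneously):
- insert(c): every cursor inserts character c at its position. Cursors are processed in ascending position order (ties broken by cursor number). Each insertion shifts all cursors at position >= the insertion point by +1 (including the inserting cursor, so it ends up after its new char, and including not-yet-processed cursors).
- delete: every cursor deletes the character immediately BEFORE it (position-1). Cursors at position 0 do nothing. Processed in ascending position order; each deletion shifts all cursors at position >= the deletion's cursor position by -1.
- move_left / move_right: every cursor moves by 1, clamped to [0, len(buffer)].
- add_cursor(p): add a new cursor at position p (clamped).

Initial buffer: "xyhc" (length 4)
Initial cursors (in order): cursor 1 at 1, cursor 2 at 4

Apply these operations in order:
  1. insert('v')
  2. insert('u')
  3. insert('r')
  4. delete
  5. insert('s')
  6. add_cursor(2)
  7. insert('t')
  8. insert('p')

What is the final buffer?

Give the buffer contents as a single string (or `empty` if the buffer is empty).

After op 1 (insert('v')): buffer="xvyhcv" (len 6), cursors c1@2 c2@6, authorship .1...2
After op 2 (insert('u')): buffer="xvuyhcvu" (len 8), cursors c1@3 c2@8, authorship .11...22
After op 3 (insert('r')): buffer="xvuryhcvur" (len 10), cursors c1@4 c2@10, authorship .111...222
After op 4 (delete): buffer="xvuyhcvu" (len 8), cursors c1@3 c2@8, authorship .11...22
After op 5 (insert('s')): buffer="xvusyhcvus" (len 10), cursors c1@4 c2@10, authorship .111...222
After op 6 (add_cursor(2)): buffer="xvusyhcvus" (len 10), cursors c3@2 c1@4 c2@10, authorship .111...222
After op 7 (insert('t')): buffer="xvtustyhcvust" (len 13), cursors c3@3 c1@6 c2@13, authorship .13111...2222
After op 8 (insert('p')): buffer="xvtpustpyhcvustp" (len 16), cursors c3@4 c1@8 c2@16, authorship .1331111...22222

Answer: xvtpustpyhcvustp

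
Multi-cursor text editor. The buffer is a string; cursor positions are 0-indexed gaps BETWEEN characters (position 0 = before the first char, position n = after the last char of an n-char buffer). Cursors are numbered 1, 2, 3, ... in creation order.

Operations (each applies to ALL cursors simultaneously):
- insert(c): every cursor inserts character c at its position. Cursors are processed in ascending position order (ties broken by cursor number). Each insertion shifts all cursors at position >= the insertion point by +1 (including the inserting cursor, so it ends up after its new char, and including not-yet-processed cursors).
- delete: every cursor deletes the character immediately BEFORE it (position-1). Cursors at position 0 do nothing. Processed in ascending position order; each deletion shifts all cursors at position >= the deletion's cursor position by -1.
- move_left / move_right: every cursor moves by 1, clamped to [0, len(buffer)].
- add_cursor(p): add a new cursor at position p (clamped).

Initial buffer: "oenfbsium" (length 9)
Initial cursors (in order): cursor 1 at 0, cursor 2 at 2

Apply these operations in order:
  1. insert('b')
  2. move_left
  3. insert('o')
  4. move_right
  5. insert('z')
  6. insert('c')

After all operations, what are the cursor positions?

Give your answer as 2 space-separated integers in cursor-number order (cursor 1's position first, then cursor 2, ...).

After op 1 (insert('b')): buffer="boebnfbsium" (len 11), cursors c1@1 c2@4, authorship 1..2.......
After op 2 (move_left): buffer="boebnfbsium" (len 11), cursors c1@0 c2@3, authorship 1..2.......
After op 3 (insert('o')): buffer="oboeobnfbsium" (len 13), cursors c1@1 c2@5, authorship 11..22.......
After op 4 (move_right): buffer="oboeobnfbsium" (len 13), cursors c1@2 c2@6, authorship 11..22.......
After op 5 (insert('z')): buffer="obzoeobznfbsium" (len 15), cursors c1@3 c2@8, authorship 111..222.......
After op 6 (insert('c')): buffer="obzcoeobzcnfbsium" (len 17), cursors c1@4 c2@10, authorship 1111..2222.......

Answer: 4 10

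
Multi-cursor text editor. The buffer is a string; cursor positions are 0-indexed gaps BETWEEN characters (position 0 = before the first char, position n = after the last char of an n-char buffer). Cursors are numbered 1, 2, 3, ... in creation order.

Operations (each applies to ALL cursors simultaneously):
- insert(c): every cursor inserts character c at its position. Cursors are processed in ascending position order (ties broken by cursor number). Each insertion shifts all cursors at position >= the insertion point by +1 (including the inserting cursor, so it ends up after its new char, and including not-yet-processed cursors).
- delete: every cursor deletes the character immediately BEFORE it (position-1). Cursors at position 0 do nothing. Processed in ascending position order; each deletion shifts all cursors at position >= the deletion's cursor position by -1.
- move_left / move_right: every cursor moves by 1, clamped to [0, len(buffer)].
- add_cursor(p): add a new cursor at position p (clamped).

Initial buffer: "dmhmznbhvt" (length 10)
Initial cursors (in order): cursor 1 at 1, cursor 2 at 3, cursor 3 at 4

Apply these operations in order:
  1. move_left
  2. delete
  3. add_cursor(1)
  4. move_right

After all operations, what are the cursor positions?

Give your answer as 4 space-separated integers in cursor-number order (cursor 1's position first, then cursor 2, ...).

After op 1 (move_left): buffer="dmhmznbhvt" (len 10), cursors c1@0 c2@2 c3@3, authorship ..........
After op 2 (delete): buffer="dmznbhvt" (len 8), cursors c1@0 c2@1 c3@1, authorship ........
After op 3 (add_cursor(1)): buffer="dmznbhvt" (len 8), cursors c1@0 c2@1 c3@1 c4@1, authorship ........
After op 4 (move_right): buffer="dmznbhvt" (len 8), cursors c1@1 c2@2 c3@2 c4@2, authorship ........

Answer: 1 2 2 2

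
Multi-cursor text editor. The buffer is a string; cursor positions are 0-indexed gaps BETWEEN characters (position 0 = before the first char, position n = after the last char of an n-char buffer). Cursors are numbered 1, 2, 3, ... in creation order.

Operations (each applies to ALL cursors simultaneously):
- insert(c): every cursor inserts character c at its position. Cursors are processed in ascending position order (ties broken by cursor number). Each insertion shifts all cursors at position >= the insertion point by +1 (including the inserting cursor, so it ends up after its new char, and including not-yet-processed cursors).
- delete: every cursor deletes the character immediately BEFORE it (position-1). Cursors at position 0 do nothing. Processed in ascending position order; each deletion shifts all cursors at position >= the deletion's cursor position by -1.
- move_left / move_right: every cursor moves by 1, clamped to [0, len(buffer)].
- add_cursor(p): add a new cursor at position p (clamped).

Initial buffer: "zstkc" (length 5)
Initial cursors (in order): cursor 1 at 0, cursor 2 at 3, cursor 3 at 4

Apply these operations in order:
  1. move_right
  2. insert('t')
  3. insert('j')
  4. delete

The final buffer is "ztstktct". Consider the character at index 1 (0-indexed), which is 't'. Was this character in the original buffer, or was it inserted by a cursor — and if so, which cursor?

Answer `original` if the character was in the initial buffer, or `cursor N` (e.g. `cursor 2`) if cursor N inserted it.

After op 1 (move_right): buffer="zstkc" (len 5), cursors c1@1 c2@4 c3@5, authorship .....
After op 2 (insert('t')): buffer="ztstktct" (len 8), cursors c1@2 c2@6 c3@8, authorship .1...2.3
After op 3 (insert('j')): buffer="ztjstktjctj" (len 11), cursors c1@3 c2@8 c3@11, authorship .11...22.33
After op 4 (delete): buffer="ztstktct" (len 8), cursors c1@2 c2@6 c3@8, authorship .1...2.3
Authorship (.=original, N=cursor N): . 1 . . . 2 . 3
Index 1: author = 1

Answer: cursor 1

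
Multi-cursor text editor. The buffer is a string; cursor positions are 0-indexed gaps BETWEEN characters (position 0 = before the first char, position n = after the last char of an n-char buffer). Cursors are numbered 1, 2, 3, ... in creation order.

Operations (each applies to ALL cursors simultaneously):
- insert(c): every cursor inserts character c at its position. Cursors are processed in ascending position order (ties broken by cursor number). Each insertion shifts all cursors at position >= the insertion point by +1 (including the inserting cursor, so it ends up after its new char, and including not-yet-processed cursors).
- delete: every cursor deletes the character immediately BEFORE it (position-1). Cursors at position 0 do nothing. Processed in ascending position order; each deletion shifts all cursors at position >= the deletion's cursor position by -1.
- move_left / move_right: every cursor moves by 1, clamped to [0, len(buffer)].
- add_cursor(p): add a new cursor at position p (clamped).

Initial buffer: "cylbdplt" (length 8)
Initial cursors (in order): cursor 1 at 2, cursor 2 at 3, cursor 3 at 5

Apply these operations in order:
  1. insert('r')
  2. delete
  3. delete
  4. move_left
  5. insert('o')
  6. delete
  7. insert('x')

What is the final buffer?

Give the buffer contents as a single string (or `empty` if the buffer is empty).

After op 1 (insert('r')): buffer="cyrlrbdrplt" (len 11), cursors c1@3 c2@5 c3@8, authorship ..1.2..3...
After op 2 (delete): buffer="cylbdplt" (len 8), cursors c1@2 c2@3 c3@5, authorship ........
After op 3 (delete): buffer="cbplt" (len 5), cursors c1@1 c2@1 c3@2, authorship .....
After op 4 (move_left): buffer="cbplt" (len 5), cursors c1@0 c2@0 c3@1, authorship .....
After op 5 (insert('o')): buffer="oocobplt" (len 8), cursors c1@2 c2@2 c3@4, authorship 12.3....
After op 6 (delete): buffer="cbplt" (len 5), cursors c1@0 c2@0 c3@1, authorship .....
After op 7 (insert('x')): buffer="xxcxbplt" (len 8), cursors c1@2 c2@2 c3@4, authorship 12.3....

Answer: xxcxbplt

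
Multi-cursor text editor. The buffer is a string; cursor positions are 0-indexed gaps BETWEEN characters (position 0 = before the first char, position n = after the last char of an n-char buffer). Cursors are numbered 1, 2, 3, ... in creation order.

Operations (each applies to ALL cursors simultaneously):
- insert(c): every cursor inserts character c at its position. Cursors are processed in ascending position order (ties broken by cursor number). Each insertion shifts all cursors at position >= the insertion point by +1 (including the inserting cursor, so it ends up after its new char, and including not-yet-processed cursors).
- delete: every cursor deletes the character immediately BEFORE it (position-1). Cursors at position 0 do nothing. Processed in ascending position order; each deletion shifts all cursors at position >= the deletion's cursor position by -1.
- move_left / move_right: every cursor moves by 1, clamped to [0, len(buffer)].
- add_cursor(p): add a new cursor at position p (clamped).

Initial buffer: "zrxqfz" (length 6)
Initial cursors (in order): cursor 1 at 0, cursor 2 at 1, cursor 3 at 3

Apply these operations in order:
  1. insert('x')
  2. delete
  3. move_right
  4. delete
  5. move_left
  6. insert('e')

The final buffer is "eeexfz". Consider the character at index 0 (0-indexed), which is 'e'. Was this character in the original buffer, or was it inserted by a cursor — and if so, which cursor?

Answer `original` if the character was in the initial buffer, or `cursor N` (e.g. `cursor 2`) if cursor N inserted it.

Answer: cursor 1

Derivation:
After op 1 (insert('x')): buffer="xzxrxxqfz" (len 9), cursors c1@1 c2@3 c3@6, authorship 1.2..3...
After op 2 (delete): buffer="zrxqfz" (len 6), cursors c1@0 c2@1 c3@3, authorship ......
After op 3 (move_right): buffer="zrxqfz" (len 6), cursors c1@1 c2@2 c3@4, authorship ......
After op 4 (delete): buffer="xfz" (len 3), cursors c1@0 c2@0 c3@1, authorship ...
After op 5 (move_left): buffer="xfz" (len 3), cursors c1@0 c2@0 c3@0, authorship ...
After op 6 (insert('e')): buffer="eeexfz" (len 6), cursors c1@3 c2@3 c3@3, authorship 123...
Authorship (.=original, N=cursor N): 1 2 3 . . .
Index 0: author = 1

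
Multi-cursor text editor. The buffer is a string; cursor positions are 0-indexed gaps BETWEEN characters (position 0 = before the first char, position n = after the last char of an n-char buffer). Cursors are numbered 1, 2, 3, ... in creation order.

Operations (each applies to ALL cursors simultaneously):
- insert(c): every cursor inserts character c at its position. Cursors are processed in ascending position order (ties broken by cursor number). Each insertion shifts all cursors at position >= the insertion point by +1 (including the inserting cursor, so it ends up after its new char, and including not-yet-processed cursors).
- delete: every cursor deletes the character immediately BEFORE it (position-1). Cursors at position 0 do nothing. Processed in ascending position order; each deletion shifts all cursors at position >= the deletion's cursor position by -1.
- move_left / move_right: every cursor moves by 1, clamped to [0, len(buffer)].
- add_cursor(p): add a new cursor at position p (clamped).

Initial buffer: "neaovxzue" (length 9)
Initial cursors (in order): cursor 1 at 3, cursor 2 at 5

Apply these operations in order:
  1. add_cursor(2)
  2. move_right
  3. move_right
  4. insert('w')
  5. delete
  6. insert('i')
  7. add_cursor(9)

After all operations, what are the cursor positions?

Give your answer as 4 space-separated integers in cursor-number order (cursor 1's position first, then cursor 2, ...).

Answer: 7 10 5 9

Derivation:
After op 1 (add_cursor(2)): buffer="neaovxzue" (len 9), cursors c3@2 c1@3 c2@5, authorship .........
After op 2 (move_right): buffer="neaovxzue" (len 9), cursors c3@3 c1@4 c2@6, authorship .........
After op 3 (move_right): buffer="neaovxzue" (len 9), cursors c3@4 c1@5 c2@7, authorship .........
After op 4 (insert('w')): buffer="neaowvwxzwue" (len 12), cursors c3@5 c1@7 c2@10, authorship ....3.1..2..
After op 5 (delete): buffer="neaovxzue" (len 9), cursors c3@4 c1@5 c2@7, authorship .........
After op 6 (insert('i')): buffer="neaoivixziue" (len 12), cursors c3@5 c1@7 c2@10, authorship ....3.1..2..
After op 7 (add_cursor(9)): buffer="neaoivixziue" (len 12), cursors c3@5 c1@7 c4@9 c2@10, authorship ....3.1..2..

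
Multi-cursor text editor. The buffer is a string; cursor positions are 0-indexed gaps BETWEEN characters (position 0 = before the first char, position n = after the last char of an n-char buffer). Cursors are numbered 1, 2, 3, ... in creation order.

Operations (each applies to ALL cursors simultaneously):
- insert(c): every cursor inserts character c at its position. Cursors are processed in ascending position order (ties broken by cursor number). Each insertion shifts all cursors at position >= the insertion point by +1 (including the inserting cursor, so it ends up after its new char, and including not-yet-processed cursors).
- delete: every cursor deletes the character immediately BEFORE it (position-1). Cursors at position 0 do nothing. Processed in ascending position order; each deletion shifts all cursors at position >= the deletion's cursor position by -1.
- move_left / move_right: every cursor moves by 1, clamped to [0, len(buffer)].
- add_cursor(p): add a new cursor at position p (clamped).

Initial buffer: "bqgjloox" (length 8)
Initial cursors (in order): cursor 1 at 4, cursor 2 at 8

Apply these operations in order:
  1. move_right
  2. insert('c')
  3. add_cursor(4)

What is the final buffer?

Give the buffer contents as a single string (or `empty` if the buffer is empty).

Answer: bqgjlcooxc

Derivation:
After op 1 (move_right): buffer="bqgjloox" (len 8), cursors c1@5 c2@8, authorship ........
After op 2 (insert('c')): buffer="bqgjlcooxc" (len 10), cursors c1@6 c2@10, authorship .....1...2
After op 3 (add_cursor(4)): buffer="bqgjlcooxc" (len 10), cursors c3@4 c1@6 c2@10, authorship .....1...2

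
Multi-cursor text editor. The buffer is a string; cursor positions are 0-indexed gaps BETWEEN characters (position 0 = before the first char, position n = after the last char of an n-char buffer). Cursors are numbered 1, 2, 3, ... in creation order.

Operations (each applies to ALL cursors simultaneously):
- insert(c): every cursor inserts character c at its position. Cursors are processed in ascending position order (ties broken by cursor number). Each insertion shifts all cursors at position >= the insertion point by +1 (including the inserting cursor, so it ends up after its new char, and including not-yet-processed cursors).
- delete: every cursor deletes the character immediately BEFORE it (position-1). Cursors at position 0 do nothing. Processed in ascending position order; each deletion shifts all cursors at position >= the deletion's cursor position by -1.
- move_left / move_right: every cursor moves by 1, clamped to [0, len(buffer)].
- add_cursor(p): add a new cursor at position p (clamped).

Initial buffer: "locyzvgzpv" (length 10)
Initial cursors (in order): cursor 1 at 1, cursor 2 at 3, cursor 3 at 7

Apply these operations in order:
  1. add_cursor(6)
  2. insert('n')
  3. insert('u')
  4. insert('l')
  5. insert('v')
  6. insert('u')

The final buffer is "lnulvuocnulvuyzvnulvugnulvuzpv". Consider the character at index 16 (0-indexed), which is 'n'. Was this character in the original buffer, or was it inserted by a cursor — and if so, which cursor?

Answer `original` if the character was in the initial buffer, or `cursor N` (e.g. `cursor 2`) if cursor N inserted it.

After op 1 (add_cursor(6)): buffer="locyzvgzpv" (len 10), cursors c1@1 c2@3 c4@6 c3@7, authorship ..........
After op 2 (insert('n')): buffer="lnocnyzvngnzpv" (len 14), cursors c1@2 c2@5 c4@9 c3@11, authorship .1..2...4.3...
After op 3 (insert('u')): buffer="lnuocnuyzvnugnuzpv" (len 18), cursors c1@3 c2@7 c4@12 c3@15, authorship .11..22...44.33...
After op 4 (insert('l')): buffer="lnulocnulyzvnulgnulzpv" (len 22), cursors c1@4 c2@9 c4@15 c3@19, authorship .111..222...444.333...
After op 5 (insert('v')): buffer="lnulvocnulvyzvnulvgnulvzpv" (len 26), cursors c1@5 c2@11 c4@18 c3@23, authorship .1111..2222...4444.3333...
After op 6 (insert('u')): buffer="lnulvuocnulvuyzvnulvugnulvuzpv" (len 30), cursors c1@6 c2@13 c4@21 c3@27, authorship .11111..22222...44444.33333...
Authorship (.=original, N=cursor N): . 1 1 1 1 1 . . 2 2 2 2 2 . . . 4 4 4 4 4 . 3 3 3 3 3 . . .
Index 16: author = 4

Answer: cursor 4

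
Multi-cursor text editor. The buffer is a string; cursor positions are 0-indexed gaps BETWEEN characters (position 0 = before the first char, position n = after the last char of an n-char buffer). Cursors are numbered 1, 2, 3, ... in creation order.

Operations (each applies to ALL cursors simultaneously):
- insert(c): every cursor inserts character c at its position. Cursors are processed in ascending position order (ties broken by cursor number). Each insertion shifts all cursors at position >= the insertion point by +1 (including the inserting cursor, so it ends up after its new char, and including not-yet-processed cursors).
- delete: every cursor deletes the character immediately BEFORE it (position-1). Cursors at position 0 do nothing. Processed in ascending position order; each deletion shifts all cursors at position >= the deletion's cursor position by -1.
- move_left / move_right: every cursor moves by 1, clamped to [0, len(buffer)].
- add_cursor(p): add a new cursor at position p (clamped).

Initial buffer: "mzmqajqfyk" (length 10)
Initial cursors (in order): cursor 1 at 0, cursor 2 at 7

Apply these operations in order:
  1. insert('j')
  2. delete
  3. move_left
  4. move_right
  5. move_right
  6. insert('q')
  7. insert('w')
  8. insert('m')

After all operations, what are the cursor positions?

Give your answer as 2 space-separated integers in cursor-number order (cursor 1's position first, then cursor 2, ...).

Answer: 5 14

Derivation:
After op 1 (insert('j')): buffer="jmzmqajqjfyk" (len 12), cursors c1@1 c2@9, authorship 1.......2...
After op 2 (delete): buffer="mzmqajqfyk" (len 10), cursors c1@0 c2@7, authorship ..........
After op 3 (move_left): buffer="mzmqajqfyk" (len 10), cursors c1@0 c2@6, authorship ..........
After op 4 (move_right): buffer="mzmqajqfyk" (len 10), cursors c1@1 c2@7, authorship ..........
After op 5 (move_right): buffer="mzmqajqfyk" (len 10), cursors c1@2 c2@8, authorship ..........
After op 6 (insert('q')): buffer="mzqmqajqfqyk" (len 12), cursors c1@3 c2@10, authorship ..1......2..
After op 7 (insert('w')): buffer="mzqwmqajqfqwyk" (len 14), cursors c1@4 c2@12, authorship ..11......22..
After op 8 (insert('m')): buffer="mzqwmmqajqfqwmyk" (len 16), cursors c1@5 c2@14, authorship ..111......222..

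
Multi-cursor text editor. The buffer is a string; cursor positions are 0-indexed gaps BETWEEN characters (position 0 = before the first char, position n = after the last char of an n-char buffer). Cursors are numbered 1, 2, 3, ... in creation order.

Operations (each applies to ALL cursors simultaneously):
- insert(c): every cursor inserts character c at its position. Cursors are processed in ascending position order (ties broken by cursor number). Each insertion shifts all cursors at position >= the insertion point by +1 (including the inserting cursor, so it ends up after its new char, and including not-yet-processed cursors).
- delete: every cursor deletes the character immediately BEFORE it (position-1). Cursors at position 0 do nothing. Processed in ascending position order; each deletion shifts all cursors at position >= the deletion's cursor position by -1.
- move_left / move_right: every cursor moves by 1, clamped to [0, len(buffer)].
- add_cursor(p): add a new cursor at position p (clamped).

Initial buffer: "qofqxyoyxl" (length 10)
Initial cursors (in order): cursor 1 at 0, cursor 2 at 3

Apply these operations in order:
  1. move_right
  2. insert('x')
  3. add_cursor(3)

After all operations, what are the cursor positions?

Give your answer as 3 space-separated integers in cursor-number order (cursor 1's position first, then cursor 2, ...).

After op 1 (move_right): buffer="qofqxyoyxl" (len 10), cursors c1@1 c2@4, authorship ..........
After op 2 (insert('x')): buffer="qxofqxxyoyxl" (len 12), cursors c1@2 c2@6, authorship .1...2......
After op 3 (add_cursor(3)): buffer="qxofqxxyoyxl" (len 12), cursors c1@2 c3@3 c2@6, authorship .1...2......

Answer: 2 6 3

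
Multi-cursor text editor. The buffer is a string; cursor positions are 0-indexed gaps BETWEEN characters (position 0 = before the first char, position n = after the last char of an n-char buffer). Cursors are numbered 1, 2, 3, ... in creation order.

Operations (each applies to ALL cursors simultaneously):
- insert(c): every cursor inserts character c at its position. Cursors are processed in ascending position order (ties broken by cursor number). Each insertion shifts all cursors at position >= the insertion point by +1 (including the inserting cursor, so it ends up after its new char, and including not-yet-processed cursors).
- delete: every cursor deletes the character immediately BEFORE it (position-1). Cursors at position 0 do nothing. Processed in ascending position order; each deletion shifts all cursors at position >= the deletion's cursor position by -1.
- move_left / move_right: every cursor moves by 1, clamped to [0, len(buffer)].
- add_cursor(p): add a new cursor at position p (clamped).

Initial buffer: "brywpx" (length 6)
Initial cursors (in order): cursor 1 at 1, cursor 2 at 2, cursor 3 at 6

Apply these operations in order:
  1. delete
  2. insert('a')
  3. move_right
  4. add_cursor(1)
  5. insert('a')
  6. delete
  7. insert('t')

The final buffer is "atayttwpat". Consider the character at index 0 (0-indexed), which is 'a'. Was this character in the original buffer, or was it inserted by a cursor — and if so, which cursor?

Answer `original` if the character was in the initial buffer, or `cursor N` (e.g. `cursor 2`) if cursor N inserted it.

Answer: cursor 1

Derivation:
After op 1 (delete): buffer="ywp" (len 3), cursors c1@0 c2@0 c3@3, authorship ...
After op 2 (insert('a')): buffer="aaywpa" (len 6), cursors c1@2 c2@2 c3@6, authorship 12...3
After op 3 (move_right): buffer="aaywpa" (len 6), cursors c1@3 c2@3 c3@6, authorship 12...3
After op 4 (add_cursor(1)): buffer="aaywpa" (len 6), cursors c4@1 c1@3 c2@3 c3@6, authorship 12...3
After op 5 (insert('a')): buffer="aaayaawpaa" (len 10), cursors c4@2 c1@6 c2@6 c3@10, authorship 142.12..33
After op 6 (delete): buffer="aaywpa" (len 6), cursors c4@1 c1@3 c2@3 c3@6, authorship 12...3
After op 7 (insert('t')): buffer="atayttwpat" (len 10), cursors c4@2 c1@6 c2@6 c3@10, authorship 142.12..33
Authorship (.=original, N=cursor N): 1 4 2 . 1 2 . . 3 3
Index 0: author = 1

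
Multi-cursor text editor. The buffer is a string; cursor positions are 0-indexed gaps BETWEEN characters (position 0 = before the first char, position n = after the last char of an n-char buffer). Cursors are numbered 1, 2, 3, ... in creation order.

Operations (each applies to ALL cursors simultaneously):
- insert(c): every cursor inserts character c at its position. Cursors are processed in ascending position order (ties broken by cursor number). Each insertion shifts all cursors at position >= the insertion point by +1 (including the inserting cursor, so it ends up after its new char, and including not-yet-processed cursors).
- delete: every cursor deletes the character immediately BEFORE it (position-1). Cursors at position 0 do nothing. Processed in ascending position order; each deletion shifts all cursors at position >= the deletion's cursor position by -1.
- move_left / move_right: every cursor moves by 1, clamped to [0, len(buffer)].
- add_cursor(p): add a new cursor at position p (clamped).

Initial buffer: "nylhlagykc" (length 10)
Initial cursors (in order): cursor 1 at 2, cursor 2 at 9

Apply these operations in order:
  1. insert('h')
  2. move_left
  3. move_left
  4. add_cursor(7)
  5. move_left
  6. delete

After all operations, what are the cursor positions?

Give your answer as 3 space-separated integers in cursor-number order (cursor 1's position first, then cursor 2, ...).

Answer: 0 6 5

Derivation:
After op 1 (insert('h')): buffer="nyhlhlagykhc" (len 12), cursors c1@3 c2@11, authorship ..1.......2.
After op 2 (move_left): buffer="nyhlhlagykhc" (len 12), cursors c1@2 c2@10, authorship ..1.......2.
After op 3 (move_left): buffer="nyhlhlagykhc" (len 12), cursors c1@1 c2@9, authorship ..1.......2.
After op 4 (add_cursor(7)): buffer="nyhlhlagykhc" (len 12), cursors c1@1 c3@7 c2@9, authorship ..1.......2.
After op 5 (move_left): buffer="nyhlhlagykhc" (len 12), cursors c1@0 c3@6 c2@8, authorship ..1.......2.
After op 6 (delete): buffer="nyhlhaykhc" (len 10), cursors c1@0 c3@5 c2@6, authorship ..1.....2.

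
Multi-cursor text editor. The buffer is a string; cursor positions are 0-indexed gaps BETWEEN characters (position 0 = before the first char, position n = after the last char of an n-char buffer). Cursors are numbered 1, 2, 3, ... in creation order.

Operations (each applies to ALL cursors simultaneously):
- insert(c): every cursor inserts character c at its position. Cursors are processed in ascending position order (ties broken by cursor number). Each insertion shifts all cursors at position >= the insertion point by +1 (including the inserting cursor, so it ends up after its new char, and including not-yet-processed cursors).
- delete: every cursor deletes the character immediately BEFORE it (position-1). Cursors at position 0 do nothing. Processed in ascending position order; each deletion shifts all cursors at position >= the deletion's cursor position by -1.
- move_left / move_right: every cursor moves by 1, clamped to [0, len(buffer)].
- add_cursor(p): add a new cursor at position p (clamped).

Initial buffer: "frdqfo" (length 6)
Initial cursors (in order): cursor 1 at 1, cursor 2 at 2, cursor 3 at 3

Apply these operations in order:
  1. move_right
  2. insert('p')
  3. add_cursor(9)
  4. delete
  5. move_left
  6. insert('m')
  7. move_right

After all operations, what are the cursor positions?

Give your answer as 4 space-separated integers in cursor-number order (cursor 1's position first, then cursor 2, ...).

Answer: 3 5 7 9

Derivation:
After op 1 (move_right): buffer="frdqfo" (len 6), cursors c1@2 c2@3 c3@4, authorship ......
After op 2 (insert('p')): buffer="frpdpqpfo" (len 9), cursors c1@3 c2@5 c3@7, authorship ..1.2.3..
After op 3 (add_cursor(9)): buffer="frpdpqpfo" (len 9), cursors c1@3 c2@5 c3@7 c4@9, authorship ..1.2.3..
After op 4 (delete): buffer="frdqf" (len 5), cursors c1@2 c2@3 c3@4 c4@5, authorship .....
After op 5 (move_left): buffer="frdqf" (len 5), cursors c1@1 c2@2 c3@3 c4@4, authorship .....
After op 6 (insert('m')): buffer="fmrmdmqmf" (len 9), cursors c1@2 c2@4 c3@6 c4@8, authorship .1.2.3.4.
After op 7 (move_right): buffer="fmrmdmqmf" (len 9), cursors c1@3 c2@5 c3@7 c4@9, authorship .1.2.3.4.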